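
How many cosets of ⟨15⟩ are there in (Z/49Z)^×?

6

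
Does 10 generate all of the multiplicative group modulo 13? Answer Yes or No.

φ(13) = 13 − 1 = 12 = 2^2 · 3.
It suffices to check that the order of 10 is not a proper divisor of 12: compute 10^(12/q) for q ∈ {2, 3}.
10^6 ≡ 1 (mod 13)  [q = 2: ≡ 1 ✗]
10^4 ≡ 3 (mod 13)  [q = 3: ≢ 1 ✓]
Since 10^6 ≡ 1, the order of 10 divides 6 < 12, so 10 is not a primitive root.

No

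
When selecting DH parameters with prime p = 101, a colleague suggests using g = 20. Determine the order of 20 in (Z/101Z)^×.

By Lagrange's theorem, ord_101(20) divides φ(101) = 101 − 1 = 100 = 2^2 · 5^2.
Divisors of 100: 1, 2, 4, 5, 10, 20, 25, 50, 100.
Check 20^d mod 101 for each divisor in increasing order:
20^1 ≡ 20
20^2 ≡ 97
20^4 ≡ 16
20^5 ≡ 17
20^10 ≡ 87
20^20 ≡ 95
20^25 ≡ 100
20^50 ≡ 1
Therefore the multiplicative order of 20 modulo 101 is 50.

50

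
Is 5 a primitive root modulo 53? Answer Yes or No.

Yes

φ(53) = 53 − 1 = 52 = 2^2 · 13.
Test 5^(52/q) mod 53 for each prime factor q of 52:
5^26 ≡ 52 (mod 53)  [q = 2: ≢ 1 ✓]
5^4 ≡ 42 (mod 53)  [q = 13: ≢ 1 ✓]
Every test exponent gives a nontrivial residue, hence 5 generates the full group.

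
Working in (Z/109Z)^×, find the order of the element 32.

The order of 32 must divide φ(109) = 109 − 1 = 108 = 2^2 · 3^3.
Divisors of 108: 1, 2, 3, 4, 6, 9, 12, 18, 27, 36, 54, 108.
Evaluate successive powers at the divisors of 108:
32^1 ≡ 32 (mod 109)
32^2 ≡ 43 (mod 109)
32^3 ≡ 68 (mod 109)
32^4 ≡ 105 (mod 109)
32^6 ≡ 46 (mod 109)
32^9 ≡ 76 (mod 109)
32^12 ≡ 45 (mod 109)
32^18 ≡ 108 (mod 109)
32^27 ≡ 33 (mod 109)
32^36 ≡ 1 (mod 109) ✓
Hence ord(32) = 36.

36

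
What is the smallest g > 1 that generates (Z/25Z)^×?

2

φ(25) = φ(5^2) = 5·(5−1) = 20 = 2^2 · 5.
Test candidates g = 2, 3, … against the prime factors q ∈ {2, 5} of φ(25): g is a generator iff g^(20/q) ≢ 1 for every such q.
g = 2: 2^10 ≡ 24; 2^4 ≡ 16 — none is 1, so 2 is a primitive root.
The smallest primitive root modulo 25 is 2.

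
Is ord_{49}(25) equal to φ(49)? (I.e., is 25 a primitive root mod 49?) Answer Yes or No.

φ(49) = φ(7^2) = 7·(7−1) = 42 = 2 · 3 · 7.
25 is a primitive root mod 49 iff 25^(φ(49)/q) ≢ 1 for every prime q | φ(49), i.e. q ∈ {2, 3, 7}.
25^21 ≡ 1 (mod 49)  [q = 2: ≡ 1 ✗]
25^14 ≡ 30 (mod 49)  [q = 3: ≢ 1 ✓]
25^6 ≡ 36 (mod 49)  [q = 7: ≢ 1 ✓]
The check at q = 2 fails, so 25 generates a proper subgroup.

No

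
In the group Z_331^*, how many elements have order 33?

20

φ(331) = 331 − 1 = 330 = 2 · 3 · 5 · 11.
In a cyclic group of order 330, there are φ(d) elements of order d for each divisor d of 330, and zero for non-divisors.
33 = 3 · 11 divides 330, and φ(33) = 20.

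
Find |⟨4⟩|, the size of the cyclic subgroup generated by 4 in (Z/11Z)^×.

ord(4) | φ(11) = 11 − 1 = 10 = 2 · 5.
Divisors of 10: 1, 2, 5, 10.
Test each divisor d:
4^1 ≡ 4 (mod 11)
4^2 ≡ 5 (mod 11)
4^5 ≡ 1 (mod 11) ✓
So ord_11(4) = 5.

5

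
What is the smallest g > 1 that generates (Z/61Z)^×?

φ(61) = 61 − 1 = 60 = 2^2 · 3 · 5.
g is a primitive root iff g^(60/q) ≢ 1 (mod 61) for each prime q ∈ {2, 3, 5}.
g = 2: 2^30 ≡ 60; 2^20 ≡ 47; 2^12 ≡ 9 — none is 1, so 2 is a primitive root.
The smallest primitive root modulo 61 is 2.

2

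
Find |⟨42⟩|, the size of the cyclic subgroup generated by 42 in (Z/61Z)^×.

15

Since 42 ∈ (Z/61Z)^×, its order divides φ(61) = 61 − 1 = 60 = 2^2 · 3 · 5.
Divisors of 60: 1, 2, 3, 4, 5, 6, 10, 12, 15, 20, 30, 60.
Evaluate successive powers at the divisors of 60:
42^1 ≡ 42 (mod 61)
42^2 ≡ 56 (mod 61)
42^3 ≡ 34 (mod 61)
42^4 ≡ 25 (mod 61)
42^5 ≡ 13 (mod 61)
42^6 ≡ 58 (mod 61)
42^10 ≡ 47 (mod 61)
42^12 ≡ 9 (mod 61)
42^15 ≡ 1 (mod 61) ✓
The smallest such exponent is 15, so the order of 42 is 15.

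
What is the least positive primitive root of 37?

φ(37) = 37 − 1 = 36 = 2^2 · 3^2.
g is a primitive root iff g^(36/q) ≢ 1 (mod 37) for each prime q ∈ {2, 3}.
g = 2: 2^18 ≡ 36; 2^12 ≡ 26 — none is 1, so 2 is a primitive root.
So 2 is the smallest generator of (Z/37Z)^×.

2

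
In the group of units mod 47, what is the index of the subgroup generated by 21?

2

The order of 21 must divide φ(47) = 47 − 1 = 46 = 2 · 23.
Divisors of 46: 1, 2, 23, 46.
Test each divisor d:
21^1 ≡ 21 (mod 47)
21^2 ≡ 18 (mod 47)
21^23 ≡ 1 (mod 47) ✓
So ord_47(21) = 23, hence |⟨21⟩| = 23.
The index is φ(47) / ord(21) = 46 / 23 = 2.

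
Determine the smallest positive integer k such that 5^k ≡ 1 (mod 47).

46

The order of 5 must divide φ(47) = 47 − 1 = 46 = 2 · 23.
Divisors of 46: 1, 2, 23, 46.
Check 5^d mod 47 for each divisor in increasing order:
5^1 ≡ 5
5^2 ≡ 25
5^23 ≡ 46
5^46 ≡ 1
The smallest such exponent is 46, so the order of 5 is 46.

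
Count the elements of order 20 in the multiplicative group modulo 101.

8

φ(101) = 101 − 1 = 100 = 2^2 · 5^2.
Since (Z/101Z)^× is cyclic of order 100, the number of elements of order d is φ(d) when d | 100 and 0 otherwise.
20 = 2^2 · 5 divides 100, and φ(20) = 8.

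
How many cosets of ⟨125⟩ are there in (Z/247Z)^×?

The order of 125 must divide φ(247) = φ(13·19) = (13−1)·(19−1) = 12·18 = 216 = 2^3 · 3^3.
Divisors of 216: 1, 2, 3, 4, 6, 8, 9, 12, 18, 24, 27, 36, 54, 72, 108, 216.
Evaluate successive powers at the divisors of 216:
125^1 ≡ 125
125^2 ≡ 64
125^3 ≡ 96
125^4 ≡ 144
125^6 ≡ 77
125^8 ≡ 235
125^9 ≡ 229
125^12 ≡ 1
Thus |⟨125⟩| = ord(125) = 12.
[(Z/247Z)^× : ⟨125⟩] = 216/12 = 18.

18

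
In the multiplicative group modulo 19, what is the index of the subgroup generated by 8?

3

Since 8 ∈ (Z/19Z)^×, its order divides φ(19) = 19 − 1 = 18 = 2 · 3^2.
Divisors of 18: 1, 2, 3, 6, 9, 18.
Compute 8^d (mod 19) for the divisors d until we hit 1:
8^1 ≡ 8
8^2 ≡ 7
8^3 ≡ 18
8^6 ≡ 1
So ord_19(8) = 6, hence |⟨8⟩| = 6.
Index = |(Z/19Z)^×| / |⟨8⟩| = 18 / 6 = 3.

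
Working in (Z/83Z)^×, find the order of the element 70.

41

Since 70 ∈ (Z/83Z)^×, its order divides φ(83) = 83 − 1 = 82 = 2 · 41.
Divisors of 82: 1, 2, 41, 82.
Test each divisor d:
70^1 ≡ 70 (mod 83)
70^2 ≡ 3 (mod 83)
70^41 ≡ 1 (mod 83) ✓
Hence ord(70) = 41.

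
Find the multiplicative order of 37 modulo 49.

The order of 37 must divide φ(49) = φ(7^2) = 7·(7−1) = 42 = 2 · 3 · 7.
Divisors of 42: 1, 2, 3, 6, 7, 14, 21, 42.
Check 37^d mod 49 for each divisor in increasing order:
37^1 ≡ 37 (mod 49)
37^2 ≡ 46 (mod 49)
37^3 ≡ 36 (mod 49)
37^6 ≡ 22 (mod 49)
37^7 ≡ 30 (mod 49)
37^14 ≡ 18 (mod 49)
37^21 ≡ 1 (mod 49) ✓
The smallest such exponent is 21, so the order of 37 is 21.

21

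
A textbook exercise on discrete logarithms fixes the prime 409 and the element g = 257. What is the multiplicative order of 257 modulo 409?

136

ord(257) | φ(409) = 409 − 1 = 408 = 2^3 · 3 · 17.
Divisors of 408: 1, 2, 3, 4, 6, 8, 12, 17, 24, 34, 51, 68, 102, 136, 204, 408.
Evaluate successive powers at the divisors of 408:
257^1 ≡ 257
257^2 ≡ 200
257^3 ≡ 275
257^4 ≡ 327
257^6 ≡ 369
257^8 ≡ 180
257^12 ≡ 373
257^17 ≡ 378
257^24 ≡ 69
257^34 ≡ 143
257^51 ≡ 66
257^68 ≡ 408
257^102 ≡ 266
257^136 ≡ 1
The smallest such exponent is 136, so the order of 257 is 136.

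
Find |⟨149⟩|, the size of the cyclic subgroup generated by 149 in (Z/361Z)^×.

Since 149 ∈ (Z/361Z)^×, its order divides φ(361) = φ(19^2) = 19·(19−1) = 342 = 2 · 3^2 · 19.
Divisors of 342: 1, 2, 3, 6, 9, 18, 19, 38, 57, 114, 171, 342.
Test each divisor d:
149^1 ≡ 149 (mod 361)
149^2 ≡ 180 (mod 361)
149^3 ≡ 106 (mod 361)
149^6 ≡ 45 (mod 361)
149^9 ≡ 77 (mod 361)
149^18 ≡ 153 (mod 361)
149^19 ≡ 54 (mod 361)
149^38 ≡ 28 (mod 361)
149^57 ≡ 68 (mod 361)
149^114 ≡ 292 (mod 361)
149^171 ≡ 1 (mod 361) ✓
The smallest such exponent is 171, so the order of 149 is 171.

171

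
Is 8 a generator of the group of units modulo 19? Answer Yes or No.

φ(19) = 19 − 1 = 18 = 2 · 3^2.
Test 8^(18/q) mod 19 for each prime factor q of 18:
8^9 ≡ 18 (mod 19)  [q = 2: ≢ 1 ✓]
8^6 ≡ 1 (mod 19)  [q = 3: ≡ 1 ✗]
Since 8^6 ≡ 1, the order of 8 divides 6 < 18, so 8 is not a primitive root.

No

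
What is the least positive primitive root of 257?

3

φ(257) = 257 − 1 = 256 = 2^8.
Test candidates g = 2, 3, … against the prime factors q ∈ {2} of φ(257): g is a generator iff g^(256/q) ≢ 1 for every such q.
g = 2: 2^128 ≡ 1 — hits 1, so not a primitive root.
g = 3: 3^128 ≡ 256 — none is 1, so 3 is a primitive root.
So 3 is the smallest generator of (Z/257Z)^×.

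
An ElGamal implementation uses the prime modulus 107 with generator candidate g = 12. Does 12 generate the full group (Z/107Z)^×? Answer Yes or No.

φ(107) = 107 − 1 = 106 = 2 · 53.
12 is a primitive root mod 107 iff 12^(φ(107)/q) ≢ 1 for every prime q | φ(107), i.e. q ∈ {2, 53}.
12^53 ≡ 1 (mod 107)  [q = 2: ≡ 1 ✗]
12^2 ≡ 37 (mod 107)  [q = 53: ≢ 1 ✓]
Since 12^53 ≡ 1, the order of 12 divides 53 < 106, so 12 is not a primitive root.

No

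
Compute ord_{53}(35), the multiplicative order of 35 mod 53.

52

By Lagrange's theorem, ord_53(35) divides φ(53) = 53 − 1 = 52 = 2^2 · 13.
Divisors of 52: 1, 2, 4, 13, 26, 52.
Evaluate successive powers at the divisors of 52:
35^1 ≡ 35
35^2 ≡ 6
35^4 ≡ 36
35^13 ≡ 30
35^26 ≡ 52
35^52 ≡ 1
Therefore the multiplicative order of 35 modulo 53 is 52.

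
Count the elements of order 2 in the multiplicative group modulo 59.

1

φ(59) = 59 − 1 = 58 = 2 · 29.
In a cyclic group of order 58, there are φ(d) elements of order d for each divisor d of 58, and zero for non-divisors.
2 | 58, and φ(2) = 2 − 1 = 1.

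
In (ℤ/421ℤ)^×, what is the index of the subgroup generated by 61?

3

ord(61) | φ(421) = 421 − 1 = 420 = 2^2 · 3 · 5 · 7.
Divisors of 420: 1, 2, 3, 4, 5, 6, 7, 10, 12, 14, 15, 20, 21, 28, 30, 35, 42, 60, 70, 84, 105, 140, 210, 420.
Test each divisor d:
61^1 ≡ 61
61^2 ≡ 353
61^3 ≡ 62
61^4 ≡ 414
61^5 ≡ 415
61^6 ≡ 55
61^7 ≡ 408
61^10 ≡ 36
61^12 ≡ 78
61^14 ≡ 169
61^15 ≡ 205
61^20 ≡ 33
61^21 ≡ 329
61^28 ≡ 354
61^30 ≡ 346
61^35 ≡ 29
61^42 ≡ 44
61^60 ≡ 152
61^70 ≡ 420
61^84 ≡ 252
61^105 ≡ 392
61^140 ≡ 1
Thus |⟨61⟩| = ord(61) = 140.
Index = |(Z/421Z)^×| / |⟨61⟩| = 420 / 140 = 3.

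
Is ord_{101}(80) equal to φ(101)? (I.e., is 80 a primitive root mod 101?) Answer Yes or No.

No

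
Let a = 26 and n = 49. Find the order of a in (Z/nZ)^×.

42

By Lagrange's theorem, ord_49(26) divides φ(49) = φ(7^2) = 7·(7−1) = 42 = 2 · 3 · 7.
Divisors of 42: 1, 2, 3, 6, 7, 14, 21, 42.
Check 26^d mod 49 for each divisor in increasing order:
26^1 ≡ 26 (mod 49)
26^2 ≡ 39 (mod 49)
26^3 ≡ 34 (mod 49)
26^6 ≡ 29 (mod 49)
26^7 ≡ 19 (mod 49)
26^14 ≡ 18 (mod 49)
26^21 ≡ 48 (mod 49)
26^42 ≡ 1 (mod 49) ✓
Therefore the multiplicative order of 26 modulo 49 is 42.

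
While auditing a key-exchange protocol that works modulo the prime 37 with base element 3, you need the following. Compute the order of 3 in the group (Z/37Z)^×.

18

Since 3 ∈ (Z/37Z)^×, its order divides φ(37) = 37 − 1 = 36 = 2^2 · 3^2.
Divisors of 36: 1, 2, 3, 4, 6, 9, 12, 18, 36.
Test each divisor d:
3^1 ≡ 3 (mod 37)
3^2 ≡ 9 (mod 37)
3^3 ≡ 27 (mod 37)
3^4 ≡ 7 (mod 37)
3^6 ≡ 26 (mod 37)
3^9 ≡ 36 (mod 37)
3^12 ≡ 10 (mod 37)
3^18 ≡ 1 (mod 37) ✓
So ord_37(3) = 18.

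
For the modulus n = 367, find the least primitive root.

6

φ(367) = 367 − 1 = 366 = 2 · 3 · 61.
g is a primitive root iff g^(366/q) ≢ 1 (mod 367) for each prime q ∈ {2, 3, 61}.
g = 2: 2^183 ≡ 1 — hits 1, so not a primitive root.
g = 3: 3^183 ≡ 366; 3^122 ≡ 1 — hits 1, so not a primitive root.
g = 4: 4^183 ≡ 1 — hits 1, so not a primitive root.
g = 5: 5^183 ≡ 366; 5^122 ≡ 1 — hits 1, so not a primitive root.
g = 6: 6^183 ≡ 366; 6^122 ≡ 283; 6^6 ≡ 47 — none is 1, so 6 is a primitive root.
Hence the least primitive root of 367 is 6.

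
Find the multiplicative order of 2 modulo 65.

12

The order of 2 must divide φ(65) = φ(5·13) = (5−1)·(13−1) = 4·12 = 48 = 2^4 · 3.
Divisors of 48: 1, 2, 3, 4, 6, 8, 12, 16, 24, 48.
Check 2^d mod 65 for each divisor in increasing order:
2^1 ≡ 2 (mod 65)
2^2 ≡ 4 (mod 65)
2^3 ≡ 8 (mod 65)
2^4 ≡ 16 (mod 65)
2^6 ≡ 64 (mod 65)
2^8 ≡ 61 (mod 65)
2^12 ≡ 1 (mod 65) ✓
Hence ord(2) = 12.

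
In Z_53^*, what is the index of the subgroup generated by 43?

2

By Lagrange's theorem, ord_53(43) divides φ(53) = 53 − 1 = 52 = 2^2 · 13.
Divisors of 52: 1, 2, 4, 13, 26, 52.
Test each divisor d:
43^1 ≡ 43
43^2 ≡ 47
43^4 ≡ 36
43^13 ≡ 52
43^26 ≡ 1
So ord_53(43) = 26, hence |⟨43⟩| = 26.
[(Z/53Z)^× : ⟨43⟩] = 52/26 = 2.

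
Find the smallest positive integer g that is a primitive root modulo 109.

6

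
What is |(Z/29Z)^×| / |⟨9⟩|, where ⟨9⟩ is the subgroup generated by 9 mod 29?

2

Since 9 ∈ (Z/29Z)^×, its order divides φ(29) = 29 − 1 = 28 = 2^2 · 7.
Divisors of 28: 1, 2, 4, 7, 14, 28.
Check 9^d mod 29 for each divisor in increasing order:
9^1 ≡ 9
9^2 ≡ 23
9^4 ≡ 7
9^7 ≡ 28
9^14 ≡ 1
Thus |⟨9⟩| = ord(9) = 14.
Index = |(Z/29Z)^×| / |⟨9⟩| = 28 / 14 = 2.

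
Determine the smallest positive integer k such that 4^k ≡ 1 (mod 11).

5

Since 4 ∈ (Z/11Z)^×, its order divides φ(11) = 11 − 1 = 10 = 2 · 5.
Divisors of 10: 1, 2, 5, 10.
Evaluate successive powers at the divisors of 10:
4^1 ≡ 4 (mod 11)
4^2 ≡ 5 (mod 11)
4^5 ≡ 1 (mod 11) ✓
Hence ord(4) = 5.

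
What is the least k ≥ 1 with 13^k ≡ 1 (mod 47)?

Since 13 ∈ (Z/47Z)^×, its order divides φ(47) = 47 − 1 = 46 = 2 · 23.
Divisors of 46: 1, 2, 23, 46.
Test each divisor d:
13^1 ≡ 13 (mod 47)
13^2 ≡ 28 (mod 47)
13^23 ≡ 46 (mod 47)
13^46 ≡ 1 (mod 47) ✓
Hence ord(13) = 46.

46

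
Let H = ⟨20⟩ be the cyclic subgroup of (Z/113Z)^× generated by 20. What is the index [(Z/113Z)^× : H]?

ord(20) | φ(113) = 113 − 1 = 112 = 2^4 · 7.
Divisors of 112: 1, 2, 4, 7, 8, 14, 16, 28, 56, 112.
Compute 20^d (mod 113) for the divisors d until we hit 1:
20^1 ≡ 20 (mod 113)
20^2 ≡ 61 (mod 113)
20^4 ≡ 105 (mod 113)
20^7 ≡ 71 (mod 113)
20^8 ≡ 64 (mod 113)
20^14 ≡ 69 (mod 113)
20^16 ≡ 28 (mod 113)
20^28 ≡ 15 (mod 113)
20^56 ≡ 112 (mod 113)
20^112 ≡ 1 (mod 113) ✓
The order of 20 is 112, so the subgroup it generates has 112 elements.
[(Z/113Z)^× : ⟨20⟩] = 112/112 = 1.

1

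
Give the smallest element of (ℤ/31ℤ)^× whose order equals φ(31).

3

φ(31) = 31 − 1 = 30 = 2 · 3 · 5.
Test candidates g = 2, 3, … against the prime factors q ∈ {2, 3, 5} of φ(31): g is a generator iff g^(30/q) ≢ 1 for every such q.
g = 2: 2^15 ≡ 1 — hits 1, so not a primitive root.
g = 3: 3^15 ≡ 30; 3^10 ≡ 25; 3^6 ≡ 16 — none is 1, so 3 is a primitive root.
So 3 is the smallest generator of (Z/31Z)^×.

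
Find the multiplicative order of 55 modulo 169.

The order of 55 must divide φ(169) = φ(13^2) = 13·(13−1) = 156 = 2^2 · 3 · 13.
Divisors of 156: 1, 2, 3, 4, 6, 12, 13, 26, 39, 52, 78, 156.
Check 55^d mod 169 for each divisor in increasing order:
55^1 ≡ 55
55^2 ≡ 152
55^3 ≡ 79
55^4 ≡ 120
55^6 ≡ 157
55^12 ≡ 144
55^13 ≡ 146
55^26 ≡ 22
55^39 ≡ 1
So ord_169(55) = 39.

39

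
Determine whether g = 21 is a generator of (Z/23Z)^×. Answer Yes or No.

Yes

φ(23) = 23 − 1 = 22 = 2 · 11.
21 is a primitive root mod 23 iff 21^(φ(23)/q) ≢ 1 for every prime q | φ(23), i.e. q ∈ {2, 11}.
21^11 ≡ 22 (mod 23)  [q = 2: ≢ 1 ✓]
21^2 ≡ 4 (mod 23)  [q = 11: ≢ 1 ✓]
Every test exponent gives a nontrivial residue, hence 21 generates the full group.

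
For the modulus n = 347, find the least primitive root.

2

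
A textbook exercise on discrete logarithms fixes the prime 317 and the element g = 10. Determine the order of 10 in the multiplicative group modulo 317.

79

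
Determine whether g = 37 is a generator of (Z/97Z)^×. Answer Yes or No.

Yes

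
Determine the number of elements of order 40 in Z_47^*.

0

φ(47) = 47 − 1 = 46 = 2 · 23.
(Z/47Z)^× is cyclic (|G| = 46); a cyclic group of order m has exactly φ(d) elements of each order d | m, and none otherwise.
40 does not divide 46, so no element of (Z/47Z)^× has order 40.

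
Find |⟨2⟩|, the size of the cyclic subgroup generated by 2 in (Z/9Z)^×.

6

ord(2) | φ(9) = φ(3^2) = 3·(3−1) = 6 = 2 · 3.
Divisors of 6: 1, 2, 3, 6.
Check 2^d mod 9 for each divisor in increasing order:
2^1 ≡ 2 (mod 9)
2^2 ≡ 4 (mod 9)
2^3 ≡ 8 (mod 9)
2^6 ≡ 1 (mod 9) ✓
Therefore the multiplicative order of 2 modulo 9 is 6.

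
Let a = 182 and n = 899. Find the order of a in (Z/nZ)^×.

By Lagrange's theorem, ord_899(182) divides φ(899) = φ(29·31) = (29−1)·(31−1) = 28·30 = 840 = 2^3 · 3 · 5 · 7.
Divisors of 840: 1, 2, 3, 4, 5, 6, 7, 8, 10, 12, 14, 15, 20, 21, 24, 28, 30, 35, 40, 42, 56, 60, 70, 84, 105, 120, 140, 168, 210, 280, 420, 840.
Test each divisor d:
182^1 ≡ 182
182^2 ≡ 760
182^3 ≡ 773
182^4 ≡ 442
182^5 ≡ 433
182^6 ≡ 593
182^7 ≡ 46
182^8 ≡ 281
182^10 ≡ 497
182^12 ≡ 140
182^14 ≡ 318
182^15 ≡ 340
182^20 ≡ 683
182^21 ≡ 244
182^24 ≡ 721
182^28 ≡ 436
182^30 ≡ 528
182^35 ≡ 278
182^40 ≡ 807
182^42 ≡ 202
182^56 ≡ 407
182^60 ≡ 94
182^70 ≡ 869
182^84 ≡ 349
182^105 ≡ 650
182^120 ≡ 745
182^140 ≡ 1
So ord_899(182) = 140.

140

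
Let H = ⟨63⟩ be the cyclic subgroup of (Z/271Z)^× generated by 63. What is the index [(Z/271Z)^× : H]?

ord(63) | φ(271) = 271 − 1 = 270 = 2 · 3^3 · 5.
Divisors of 270: 1, 2, 3, 5, 6, 9, 10, 15, 18, 27, 30, 45, 54, 90, 135, 270.
Evaluate successive powers at the divisors of 270:
63^1 ≡ 63 (mod 271)
63^2 ≡ 175 (mod 271)
63^3 ≡ 185 (mod 271)
63^5 ≡ 126 (mod 271)
63^6 ≡ 79 (mod 271)
63^9 ≡ 252 (mod 271)
63^10 ≡ 158 (mod 271)
63^15 ≡ 125 (mod 271)
63^18 ≡ 90 (mod 271)
63^27 ≡ 187 (mod 271)
63^30 ≡ 178 (mod 271)
63^45 ≡ 28 (mod 271)
63^54 ≡ 10 (mod 271)
63^90 ≡ 242 (mod 271)
63^135 ≡ 1 (mod 271) ✓
So ord_271(63) = 135, hence |⟨63⟩| = 135.
The index is φ(271) / ord(63) = 270 / 135 = 2.

2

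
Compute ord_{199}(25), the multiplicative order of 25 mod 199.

33

The order of 25 must divide φ(199) = 199 − 1 = 198 = 2 · 3^2 · 11.
Divisors of 198: 1, 2, 3, 6, 9, 11, 18, 22, 33, 66, 99, 198.
Check 25^d mod 199 for each divisor in increasing order:
25^1 ≡ 25 (mod 199)
25^2 ≡ 28 (mod 199)
25^3 ≡ 103 (mod 199)
25^6 ≡ 62 (mod 199)
25^9 ≡ 18 (mod 199)
25^11 ≡ 106 (mod 199)
25^18 ≡ 125 (mod 199)
25^22 ≡ 92 (mod 199)
25^33 ≡ 1 (mod 199) ✓
So ord_199(25) = 33.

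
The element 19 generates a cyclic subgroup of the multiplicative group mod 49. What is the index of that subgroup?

The order of 19 must divide φ(49) = φ(7^2) = 7·(7−1) = 42 = 2 · 3 · 7.
Divisors of 42: 1, 2, 3, 6, 7, 14, 21, 42.
Evaluate successive powers at the divisors of 42:
19^1 ≡ 19 (mod 49)
19^2 ≡ 18 (mod 49)
19^3 ≡ 48 (mod 49)
19^6 ≡ 1 (mod 49) ✓
The order of 19 is 6, so the subgroup it generates has 6 elements.
The index is φ(49) / ord(19) = 42 / 6 = 7.

7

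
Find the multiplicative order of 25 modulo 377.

By Lagrange's theorem, ord_377(25) divides φ(377) = φ(13·29) = (13−1)·(29−1) = 12·28 = 336 = 2^4 · 3 · 7.
Divisors of 336: 1, 2, 3, 4, 6, 7, 8, 12, 14, 16, 21, 24, 28, 42, 48, 56, 84, 112, 168, 336.
Test each divisor d:
25^1 ≡ 25 (mod 377)
25^2 ≡ 248 (mod 377)
25^3 ≡ 168 (mod 377)
25^4 ≡ 53 (mod 377)
25^6 ≡ 326 (mod 377)
25^7 ≡ 233 (mod 377)
25^8 ≡ 170 (mod 377)
25^12 ≡ 339 (mod 377)
25^14 ≡ 1 (mod 377) ✓
Hence ord(25) = 14.

14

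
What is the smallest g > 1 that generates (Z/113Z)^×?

φ(113) = 113 − 1 = 112 = 2^4 · 7.
g is a primitive root iff g^(112/q) ≢ 1 (mod 113) for each prime q ∈ {2, 7}.
g = 2: 2^56 ≡ 1 — hits 1, so not a primitive root.
g = 3: 3^56 ≡ 112; 3^16 ≡ 49 — none is 1, so 3 is a primitive root.
Hence the least primitive root of 113 is 3.

3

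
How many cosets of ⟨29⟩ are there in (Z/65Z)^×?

ord(29) | φ(65) = φ(5·13) = (5−1)·(13−1) = 4·12 = 48 = 2^4 · 3.
Divisors of 48: 1, 2, 3, 4, 6, 8, 12, 16, 24, 48.
Check 29^d mod 65 for each divisor in increasing order:
29^1 ≡ 29
29^2 ≡ 61
29^3 ≡ 14
29^4 ≡ 16
29^6 ≡ 1
Thus |⟨29⟩| = ord(29) = 6.
[(Z/65Z)^× : ⟨29⟩] = 48/6 = 8.

8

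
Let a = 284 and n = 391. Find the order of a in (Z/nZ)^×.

Since 284 ∈ (Z/391Z)^×, its order divides φ(391) = φ(17·23) = (17−1)·(23−1) = 16·22 = 352 = 2^5 · 11.
Divisors of 352: 1, 2, 4, 8, 11, 16, 22, 32, 44, 88, 176, 352.
Check 284^d mod 391 for each divisor in increasing order:
284^1 ≡ 284
284^2 ≡ 110
284^4 ≡ 370
284^8 ≡ 50
284^11 ≡ 346
284^16 ≡ 154
284^22 ≡ 70
284^32 ≡ 256
284^44 ≡ 208
284^88 ≡ 254
284^176 ≡ 1
The smallest such exponent is 176, so the order of 284 is 176.

176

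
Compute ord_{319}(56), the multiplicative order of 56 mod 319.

28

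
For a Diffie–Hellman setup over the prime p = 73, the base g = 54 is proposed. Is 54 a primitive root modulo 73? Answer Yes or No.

No

φ(73) = 73 − 1 = 72 = 2^3 · 3^2.
Test 54^(72/q) mod 73 for each prime factor q of 72:
54^36 ≡ 1 (mod 73)  [q = 2: ≡ 1 ✗]
54^24 ≡ 64 (mod 73)  [q = 3: ≢ 1 ✓]
The check at q = 2 fails, so 54 generates a proper subgroup.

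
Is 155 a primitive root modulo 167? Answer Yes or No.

Yes

φ(167) = 167 − 1 = 166 = 2 · 83.
It suffices to check that the order of 155 is not a proper divisor of 166: compute 155^(166/q) for q ∈ {2, 83}.
155^83 ≡ 166 (mod 167)  [q = 2: ≢ 1 ✓]
155^2 ≡ 144 (mod 167)  [q = 83: ≢ 1 ✓]
All checks pass, so 155 has order 166 and is a primitive root modulo 167.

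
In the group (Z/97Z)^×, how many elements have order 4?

φ(97) = 97 − 1 = 96 = 2^5 · 3.
(Z/97Z)^× is cyclic (|G| = 96); a cyclic group of order m has exactly φ(d) elements of each order d | m, and none otherwise.
4 = 2^2 divides 96, and φ(4) = 2.

2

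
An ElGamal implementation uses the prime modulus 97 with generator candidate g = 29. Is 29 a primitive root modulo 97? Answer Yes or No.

Yes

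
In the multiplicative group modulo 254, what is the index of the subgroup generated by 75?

Since 75 ∈ (Z/254Z)^×, its order divides φ(254) = φ(2)·φ(127) = 1·126 = 126 = 2 · 3^2 · 7.
Divisors of 126: 1, 2, 3, 6, 7, 9, 14, 18, 21, 42, 63, 126.
Test each divisor d:
75^1 ≡ 75 (mod 254)
75^2 ≡ 37 (mod 254)
75^3 ≡ 235 (mod 254)
75^6 ≡ 107 (mod 254)
75^7 ≡ 151 (mod 254)
75^9 ≡ 253 (mod 254)
75^14 ≡ 195 (mod 254)
75^18 ≡ 1 (mod 254) ✓
The order of 75 is 18, so the subgroup it generates has 18 elements.
Index = |(Z/254Z)^×| / |⟨75⟩| = 126 / 18 = 7.

7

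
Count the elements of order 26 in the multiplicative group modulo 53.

φ(53) = 53 − 1 = 52 = 2^2 · 13.
(Z/53Z)^× is cyclic (|G| = 52); a cyclic group of order m has exactly φ(d) elements of each order d | m, and none otherwise.
26 = 2 · 13 divides 52, and φ(26) = 12.

12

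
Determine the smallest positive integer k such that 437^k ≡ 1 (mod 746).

62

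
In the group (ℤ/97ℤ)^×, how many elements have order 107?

φ(97) = 97 − 1 = 96 = 2^5 · 3.
Since (Z/97Z)^× is cyclic of order 96, the number of elements of order d is φ(d) when d | 96 and 0 otherwise.
Since 107 ∤ 96, the count is 0.

0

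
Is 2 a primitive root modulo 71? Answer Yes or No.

φ(71) = 71 − 1 = 70 = 2 · 5 · 7.
2 is a primitive root mod 71 iff 2^(φ(71)/q) ≢ 1 for every prime q | φ(71), i.e. q ∈ {2, 5, 7}.
2^35 ≡ 1 (mod 71)  [q = 2: ≡ 1 ✗]
2^14 ≡ 54 (mod 71)  [q = 5: ≢ 1 ✓]
2^10 ≡ 30 (mod 71)  [q = 7: ≢ 1 ✓]
The check at q = 2 fails, so 2 generates a proper subgroup.

No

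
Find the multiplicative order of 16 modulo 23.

11

Since 16 ∈ (Z/23Z)^×, its order divides φ(23) = 23 − 1 = 22 = 2 · 11.
Divisors of 22: 1, 2, 11, 22.
Test each divisor d:
16^1 ≡ 16 (mod 23)
16^2 ≡ 3 (mod 23)
16^11 ≡ 1 (mod 23) ✓
The smallest such exponent is 11, so the order of 16 is 11.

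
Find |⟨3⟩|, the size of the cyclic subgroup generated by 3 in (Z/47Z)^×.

23

ord(3) | φ(47) = 47 − 1 = 46 = 2 · 23.
Divisors of 46: 1, 2, 23, 46.
Evaluate successive powers at the divisors of 46:
3^1 ≡ 3 (mod 47)
3^2 ≡ 9 (mod 47)
3^23 ≡ 1 (mod 47) ✓
So ord_47(3) = 23.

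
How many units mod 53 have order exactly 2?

1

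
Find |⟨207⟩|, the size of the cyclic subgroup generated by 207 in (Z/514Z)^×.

128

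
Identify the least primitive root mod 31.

3

φ(31) = 31 − 1 = 30 = 2 · 3 · 5.
g is a primitive root iff g^(30/q) ≢ 1 (mod 31) for each prime q ∈ {2, 3, 5}.
g = 2: 2^15 ≡ 1 — hits 1, so not a primitive root.
g = 3: 3^15 ≡ 30; 3^10 ≡ 25; 3^6 ≡ 16 — none is 1, so 3 is a primitive root.
So 3 is the smallest generator of (Z/31Z)^×.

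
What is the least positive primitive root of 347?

2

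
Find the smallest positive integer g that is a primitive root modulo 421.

2

φ(421) = 421 − 1 = 420 = 2^2 · 3 · 5 · 7.
Test candidates g = 2, 3, … against the prime factors q ∈ {2, 3, 5, 7} of φ(421): g is a generator iff g^(420/q) ≢ 1 for every such q.
g = 2: 2^210 ≡ 420; 2^140 ≡ 400; 2^84 ≡ 279; 2^60 ≡ 370 — none is 1, so 2 is a primitive root.
So 2 is the smallest generator of (Z/421Z)^×.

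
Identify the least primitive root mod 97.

5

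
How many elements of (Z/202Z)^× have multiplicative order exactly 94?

0

φ(202) = φ(2)·φ(101) = 1·100 = 100 = 2^2 · 5^2.
In a cyclic group of order 100, there are φ(d) elements of order d for each divisor d of 100, and zero for non-divisors.
Here 100 is not a multiple of 94, so there are no elements of order 94.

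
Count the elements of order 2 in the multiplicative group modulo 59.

φ(59) = 59 − 1 = 58 = 2 · 29.
(Z/59Z)^× is cyclic (|G| = 58); a cyclic group of order m has exactly φ(d) elements of each order d | m, and none otherwise.
2 | 58, and φ(2) = 2 − 1 = 1.

1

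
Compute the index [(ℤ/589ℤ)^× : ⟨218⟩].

ord(218) | φ(589) = φ(19·31) = (19−1)·(31−1) = 18·30 = 540 = 2^2 · 3^3 · 5.
Divisors of 540: 1, 2, 3, 4, 5, 6, 9, 10, 12, 15, 18, 20, 27, 30, 36, 45, 54, 60, 90, 108, 135, 180, 270, 540.
Evaluate successive powers at the divisors of 540:
218^1 ≡ 218 (mod 589)
218^2 ≡ 404 (mod 589)
218^3 ≡ 311 (mod 589)
218^4 ≡ 63 (mod 589)
218^5 ≡ 187 (mod 589)
218^6 ≡ 125 (mod 589)
218^9 ≡ 1 (mod 589) ✓
So ord_589(218) = 9, hence |⟨218⟩| = 9.
[(Z/589Z)^× : ⟨218⟩] = 540/9 = 60.

60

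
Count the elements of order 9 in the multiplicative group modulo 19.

6

φ(19) = 19 − 1 = 18 = 2 · 3^2.
In a cyclic group of order 18, there are φ(d) elements of order d for each divisor d of 18, and zero for non-divisors.
9 = 3^2 divides 18, and φ(9) = 6.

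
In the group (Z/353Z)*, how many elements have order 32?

16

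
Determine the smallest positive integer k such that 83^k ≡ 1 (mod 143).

20

By Lagrange's theorem, ord_143(83) divides φ(143) = φ(11·13) = (11−1)·(13−1) = 10·12 = 120 = 2^3 · 3 · 5.
Divisors of 120: 1, 2, 3, 4, 5, 6, 8, 10, 12, 15, 20, 24, 30, 40, 60, 120.
Check 83^d mod 143 for each divisor in increasing order:
83^1 ≡ 83
83^2 ≡ 25
83^3 ≡ 73
83^4 ≡ 53
83^5 ≡ 109
83^6 ≡ 38
83^8 ≡ 92
83^10 ≡ 12
83^12 ≡ 14
83^15 ≡ 21
83^20 ≡ 1
The smallest such exponent is 20, so the order of 83 is 20.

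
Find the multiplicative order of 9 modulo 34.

Since 9 ∈ (Z/34Z)^×, its order divides φ(34) = φ(2)·φ(17) = 1·16 = 16 = 2^4.
Divisors of 16: 1, 2, 4, 8, 16.
Compute 9^d (mod 34) for the divisors d until we hit 1:
9^1 ≡ 9
9^2 ≡ 13
9^4 ≡ 33
9^8 ≡ 1
So ord_34(9) = 8.

8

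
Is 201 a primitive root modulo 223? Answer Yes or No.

No

φ(223) = 223 − 1 = 222 = 2 · 3 · 37.
It suffices to check that the order of 201 is not a proper divisor of 222: compute 201^(222/q) for q ∈ {2, 3, 37}.
201^111 ≡ 1 (mod 223)  [q = 2: ≡ 1 ✗]
201^74 ≡ 39 (mod 223)  [q = 3: ≢ 1 ✓]
201^6 ≡ 14 (mod 223)  [q = 37: ≢ 1 ✓]
201^111 ≡ 1 shows ord(201) | 111, strictly less than φ(223); not a primitive root.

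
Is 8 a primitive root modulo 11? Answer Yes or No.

φ(11) = 11 − 1 = 10 = 2 · 5.
An element g generates (Z/11Z)^× iff g^(10/q) ≢ 1 (mod 11) for each prime q ∈ {2, 5}.
8^5 ≡ 10 (mod 11)  [q = 2: ≢ 1 ✓]
8^2 ≡ 9 (mod 11)  [q = 5: ≢ 1 ✓]
All checks pass, so 8 has order 10 and is a primitive root modulo 11.

Yes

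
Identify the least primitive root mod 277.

5

φ(277) = 277 − 1 = 276 = 2^2 · 3 · 23.
g is a primitive root iff g^(276/q) ≢ 1 (mod 277) for each prime q ∈ {2, 3, 23}.
g = 2: 2^138 ≡ 276; 2^92 ≡ 1 — hits 1, so not a primitive root.
g = 3: 3^138 ≡ 1 — hits 1, so not a primitive root.
g = 4: 4^138 ≡ 1 — hits 1, so not a primitive root.
g = 5: 5^138 ≡ 276; 5^92 ≡ 116; 5^12 ≡ 27 — none is 1, so 5 is a primitive root.
So 5 is the smallest generator of (Z/277Z)^×.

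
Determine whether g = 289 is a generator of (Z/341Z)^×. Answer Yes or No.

341 = 11 · 31 is a product of two distinct odd primes, so (Z/341Z)^× ≅ (Z/11Z)^× × (Z/31Z)^× is not cyclic.
No primitive root modulo 341 exists; in particular 289 is not one.

No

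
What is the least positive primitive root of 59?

φ(59) = 59 − 1 = 58 = 2 · 29.
Test candidates g = 2, 3, … against the prime factors q ∈ {2, 29} of φ(59): g is a generator iff g^(58/q) ≢ 1 for every such q.
g = 2: 2^29 ≡ 58; 2^2 ≡ 4 — none is 1, so 2 is a primitive root.
So 2 is the smallest generator of (Z/59Z)^×.

2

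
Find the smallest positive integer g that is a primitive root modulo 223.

3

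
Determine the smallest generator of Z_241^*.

7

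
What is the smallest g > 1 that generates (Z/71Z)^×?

φ(71) = 71 − 1 = 70 = 2 · 5 · 7.
g is a primitive root iff g^(70/q) ≢ 1 (mod 71) for each prime q ∈ {2, 5, 7}.
g = 2: 2^35 ≡ 1 — hits 1, so not a primitive root.
g = 3: 3^35 ≡ 1 — hits 1, so not a primitive root.
g = 4: 4^35 ≡ 1 — hits 1, so not a primitive root.
g = 5: 5^35 ≡ 1 — hits 1, so not a primitive root.
g = 6: 6^35 ≡ 1 — hits 1, so not a primitive root.
g = 7: 7^35 ≡ 70; 7^14 ≡ 54; 7^10 ≡ 45 — none is 1, so 7 is a primitive root.
Hence the least primitive root of 71 is 7.

7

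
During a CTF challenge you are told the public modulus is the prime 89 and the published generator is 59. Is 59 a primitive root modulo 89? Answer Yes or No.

φ(89) = 89 − 1 = 88 = 2^3 · 11.
It suffices to check that the order of 59 is not a proper divisor of 88: compute 59^(88/q) for q ∈ {2, 11}.
59^44 ≡ 88 (mod 89)  [q = 2: ≢ 1 ✓]
59^8 ≡ 32 (mod 89)  [q = 11: ≢ 1 ✓]
Every test exponent gives a nontrivial residue, hence 59 generates the full group.

Yes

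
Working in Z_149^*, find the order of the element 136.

148

Since 136 ∈ (Z/149Z)^×, its order divides φ(149) = 149 − 1 = 148 = 2^2 · 37.
Divisors of 148: 1, 2, 4, 37, 74, 148.
Compute 136^d (mod 149) for the divisors d until we hit 1:
136^1 ≡ 136
136^2 ≡ 20
136^4 ≡ 102
136^37 ≡ 44
136^74 ≡ 148
136^148 ≡ 1
Hence ord(136) = 148.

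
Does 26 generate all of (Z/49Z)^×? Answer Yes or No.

Yes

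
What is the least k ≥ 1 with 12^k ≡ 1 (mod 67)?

ord(12) | φ(67) = 67 − 1 = 66 = 2 · 3 · 11.
Divisors of 66: 1, 2, 3, 6, 11, 22, 33, 66.
Compute 12^d (mod 67) for the divisors d until we hit 1:
12^1 ≡ 12 (mod 67)
12^2 ≡ 10 (mod 67)
12^3 ≡ 53 (mod 67)
12^6 ≡ 62 (mod 67)
12^11 ≡ 30 (mod 67)
12^22 ≡ 29 (mod 67)
12^33 ≡ 66 (mod 67)
12^66 ≡ 1 (mod 67) ✓
So ord_67(12) = 66.

66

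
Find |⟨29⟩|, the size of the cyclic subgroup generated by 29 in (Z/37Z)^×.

Since 29 ∈ (Z/37Z)^×, its order divides φ(37) = 37 − 1 = 36 = 2^2 · 3^2.
Divisors of 36: 1, 2, 3, 4, 6, 9, 12, 18, 36.
Check 29^d mod 37 for each divisor in increasing order:
29^1 ≡ 29
29^2 ≡ 27
29^3 ≡ 6
29^4 ≡ 26
29^6 ≡ 36
29^9 ≡ 31
29^12 ≡ 1
The smallest such exponent is 12, so the order of 29 is 12.

12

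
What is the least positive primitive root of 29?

2

φ(29) = 29 − 1 = 28 = 2^2 · 7.
g is a primitive root iff g^(28/q) ≢ 1 (mod 29) for each prime q ∈ {2, 7}.
g = 2: 2^14 ≡ 28; 2^4 ≡ 16 — none is 1, so 2 is a primitive root.
The smallest primitive root modulo 29 is 2.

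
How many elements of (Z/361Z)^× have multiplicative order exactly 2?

1

φ(361) = φ(19^2) = 19·(19−1) = 342 = 2 · 3^2 · 19.
Since (Z/361Z)^× is cyclic of order 342, the number of elements of order d is φ(d) when d | 342 and 0 otherwise.
2 | 342, and φ(2) = 2 − 1 = 1.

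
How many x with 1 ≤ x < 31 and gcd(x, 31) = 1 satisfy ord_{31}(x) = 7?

φ(31) = 31 − 1 = 30 = 2 · 3 · 5.
Since (Z/31Z)^× is cyclic of order 30, the number of elements of order d is φ(d) when d | 30 and 0 otherwise.
Since 7 ∤ 30, the count is 0.

0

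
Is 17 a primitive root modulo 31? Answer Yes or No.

Yes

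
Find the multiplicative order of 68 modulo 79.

78

Since 68 ∈ (Z/79Z)^×, its order divides φ(79) = 79 − 1 = 78 = 2 · 3 · 13.
Divisors of 78: 1, 2, 3, 6, 13, 26, 39, 78.
Compute 68^d (mod 79) for the divisors d until we hit 1:
68^1 ≡ 68 (mod 79)
68^2 ≡ 42 (mod 79)
68^3 ≡ 12 (mod 79)
68^6 ≡ 65 (mod 79)
68^13 ≡ 56 (mod 79)
68^26 ≡ 55 (mod 79)
68^39 ≡ 78 (mod 79)
68^78 ≡ 1 (mod 79) ✓
So ord_79(68) = 78.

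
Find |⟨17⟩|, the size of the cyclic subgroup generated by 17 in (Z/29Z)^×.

4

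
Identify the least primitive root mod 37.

2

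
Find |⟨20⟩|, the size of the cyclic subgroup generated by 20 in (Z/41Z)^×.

20

By Lagrange's theorem, ord_41(20) divides φ(41) = 41 − 1 = 40 = 2^3 · 5.
Divisors of 40: 1, 2, 4, 5, 8, 10, 20, 40.
Check 20^d mod 41 for each divisor in increasing order:
20^1 ≡ 20 (mod 41)
20^2 ≡ 31 (mod 41)
20^4 ≡ 18 (mod 41)
20^5 ≡ 32 (mod 41)
20^8 ≡ 37 (mod 41)
20^10 ≡ 40 (mod 41)
20^20 ≡ 1 (mod 41) ✓
The smallest such exponent is 20, so the order of 20 is 20.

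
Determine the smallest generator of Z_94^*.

φ(94) = φ(2)·φ(47) = 1·46 = 46 = 2 · 23.
g is a primitive root iff g^(46/q) ≢ 1 (mod 94) for each prime q ∈ {2, 23}.
g = 2: gcd(2, 94) = 2 > 1, not a unit — skip.
g = 3: 3^23 ≡ 1 — hits 1, so not a primitive root.
g = 4: gcd(4, 94) = 2 > 1, not a unit — skip.
g = 5: 5^23 ≡ 93; 5^2 ≡ 25 — none is 1, so 5 is a primitive root.
The smallest primitive root modulo 94 is 5.

5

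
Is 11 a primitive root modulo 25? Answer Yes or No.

No

φ(25) = φ(5^2) = 5·(5−1) = 20 = 2^2 · 5.
11 is a primitive root mod 25 iff 11^(φ(25)/q) ≢ 1 for every prime q | φ(25), i.e. q ∈ {2, 5}.
11^10 ≡ 1 (mod 25)  [q = 2: ≡ 1 ✗]
11^4 ≡ 16 (mod 25)  [q = 5: ≢ 1 ✓]
The check at q = 2 fails, so 11 generates a proper subgroup.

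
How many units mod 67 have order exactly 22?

10

φ(67) = 67 − 1 = 66 = 2 · 3 · 11.
In a cyclic group of order 66, there are φ(d) elements of order d for each divisor d of 66, and zero for non-divisors.
22 = 2 · 11 divides 66, and φ(22) = 10.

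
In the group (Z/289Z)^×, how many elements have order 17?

16

φ(289) = φ(17^2) = 17·(17−1) = 272 = 2^4 · 17.
(Z/289Z)^× is cyclic (|G| = 272); a cyclic group of order m has exactly φ(d) elements of each order d | m, and none otherwise.
17 | 272, and φ(17) = 17 − 1 = 16.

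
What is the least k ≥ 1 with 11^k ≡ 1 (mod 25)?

5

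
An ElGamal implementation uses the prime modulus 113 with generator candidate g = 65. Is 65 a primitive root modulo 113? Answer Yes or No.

No

φ(113) = 113 − 1 = 112 = 2^4 · 7.
65 is a primitive root mod 113 iff 65^(φ(113)/q) ≢ 1 for every prime q | φ(113), i.e. q ∈ {2, 7}.
65^56 ≡ 112 (mod 113)  [q = 2: ≢ 1 ✓]
65^16 ≡ 1 (mod 113)  [q = 7: ≡ 1 ✗]
Since 65^16 ≡ 1, the order of 65 divides 16 < 112, so 65 is not a primitive root.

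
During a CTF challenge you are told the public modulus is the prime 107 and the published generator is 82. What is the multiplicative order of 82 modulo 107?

106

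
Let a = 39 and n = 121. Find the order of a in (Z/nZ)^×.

110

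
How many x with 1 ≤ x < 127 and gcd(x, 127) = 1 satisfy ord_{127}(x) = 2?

1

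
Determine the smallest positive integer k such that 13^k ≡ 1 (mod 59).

58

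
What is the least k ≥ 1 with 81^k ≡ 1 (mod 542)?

15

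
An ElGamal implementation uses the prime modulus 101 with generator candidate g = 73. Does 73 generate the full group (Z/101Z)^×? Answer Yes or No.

Yes

φ(101) = 101 − 1 = 100 = 2^2 · 5^2.
An element g generates (Z/101Z)^× iff g^(100/q) ≢ 1 (mod 101) for each prime q ∈ {2, 5}.
73^50 ≡ 100 (mod 101)  [q = 2: ≢ 1 ✓]
73^20 ≡ 95 (mod 101)  [q = 5: ≢ 1 ✓]
None equal 1, so ord_101(73) = 100: 73 is a primitive root.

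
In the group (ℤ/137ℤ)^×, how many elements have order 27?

0

φ(137) = 137 − 1 = 136 = 2^3 · 17.
In a cyclic group of order 136, there are φ(d) elements of order d for each divisor d of 136, and zero for non-divisors.
Here 136 is not a multiple of 27, so there are no elements of order 27.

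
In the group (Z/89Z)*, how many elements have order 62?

0

φ(89) = 89 − 1 = 88 = 2^3 · 11.
(Z/89Z)^× is cyclic (|G| = 88); a cyclic group of order m has exactly φ(d) elements of each order d | m, and none otherwise.
Since 62 ∤ 88, the count is 0.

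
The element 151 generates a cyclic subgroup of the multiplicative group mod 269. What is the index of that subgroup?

2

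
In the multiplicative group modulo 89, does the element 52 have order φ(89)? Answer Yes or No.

No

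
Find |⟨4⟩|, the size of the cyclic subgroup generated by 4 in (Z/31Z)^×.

ord(4) | φ(31) = 31 − 1 = 30 = 2 · 3 · 5.
Divisors of 30: 1, 2, 3, 5, 6, 10, 15, 30.
Check 4^d mod 31 for each divisor in increasing order:
4^1 ≡ 4 (mod 31)
4^2 ≡ 16 (mod 31)
4^3 ≡ 2 (mod 31)
4^5 ≡ 1 (mod 31) ✓
So ord_31(4) = 5.

5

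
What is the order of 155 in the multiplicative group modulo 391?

88

Since 155 ∈ (Z/391Z)^×, its order divides φ(391) = φ(17·23) = (17−1)·(23−1) = 16·22 = 352 = 2^5 · 11.
Divisors of 352: 1, 2, 4, 8, 11, 16, 22, 32, 44, 88, 176, 352.
Evaluate successive powers at the divisors of 352:
155^1 ≡ 155 (mod 391)
155^2 ≡ 174 (mod 391)
155^4 ≡ 169 (mod 391)
155^8 ≡ 18 (mod 391)
155^11 ≡ 229 (mod 391)
155^16 ≡ 324 (mod 391)
155^22 ≡ 47 (mod 391)
155^32 ≡ 188 (mod 391)
155^44 ≡ 254 (mod 391)
155^88 ≡ 1 (mod 391) ✓
Hence ord(155) = 88.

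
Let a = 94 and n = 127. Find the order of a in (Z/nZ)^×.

21

By Lagrange's theorem, ord_127(94) divides φ(127) = 127 − 1 = 126 = 2 · 3^2 · 7.
Divisors of 126: 1, 2, 3, 6, 7, 9, 14, 18, 21, 42, 63, 126.
Test each divisor d:
94^1 ≡ 94 (mod 127)
94^2 ≡ 73 (mod 127)
94^3 ≡ 4 (mod 127)
94^6 ≡ 16 (mod 127)
94^7 ≡ 107 (mod 127)
94^9 ≡ 64 (mod 127)
94^14 ≡ 19 (mod 127)
94^18 ≡ 32 (mod 127)
94^21 ≡ 1 (mod 127) ✓
Hence ord(94) = 21.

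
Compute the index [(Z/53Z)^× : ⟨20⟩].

1

Since 20 ∈ (Z/53Z)^×, its order divides φ(53) = 53 − 1 = 52 = 2^2 · 13.
Divisors of 52: 1, 2, 4, 13, 26, 52.
Test each divisor d:
20^1 ≡ 20
20^2 ≡ 29
20^4 ≡ 46
20^13 ≡ 30
20^26 ≡ 52
20^52 ≡ 1
So ord_53(20) = 52, hence |⟨20⟩| = 52.
The index is φ(53) / ord(20) = 52 / 52 = 1.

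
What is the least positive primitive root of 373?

2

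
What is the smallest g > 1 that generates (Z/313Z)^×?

10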